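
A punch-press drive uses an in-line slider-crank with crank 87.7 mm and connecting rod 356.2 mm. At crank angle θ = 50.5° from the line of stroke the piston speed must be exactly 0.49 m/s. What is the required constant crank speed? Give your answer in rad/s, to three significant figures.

For an in-line slider-crank, |v_piston| = rω|sinθ|·[1 + r cosθ/√(L² − r² sin²θ)].
With r = 0.0877 m, L = 0.3562 m, θ = 50.5°: the bracketed kinematic factor |dx/dθ| = 0.078466 m.
ω = v/|dx/dθ| = 0.49/0.078466 = 6.2447 rad/s.

6.24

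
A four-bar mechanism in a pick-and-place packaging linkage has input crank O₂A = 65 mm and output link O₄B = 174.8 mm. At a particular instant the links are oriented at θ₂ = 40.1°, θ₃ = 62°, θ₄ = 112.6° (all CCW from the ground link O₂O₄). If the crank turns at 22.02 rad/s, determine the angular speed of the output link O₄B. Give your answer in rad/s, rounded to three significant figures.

3.95

ω₂ = 22.02 rad/s
Differentiating the loop-closure r₂e^{iθ₂}+r₃e^{iθ₃}=r₁+r₄e^{iθ₄} gives r₂ω₂e^{iθ₂}+r₃ω₃e^{iθ₃}=r₄ω₄e^{iθ₄}.
Eliminating the other unknown: ω₄ = r₂ω₂ sin(θ₂−θ₃) / [r₄ sin(θ₄−θ₃)].
Numerator sine = -0.37299; denominator sine = +0.77273.
Result = 0.065·22.02·(-0.37299) / (0.1748·(+0.77273)) = -3.9523 rad/s; magnitude 3.9523 rad/s.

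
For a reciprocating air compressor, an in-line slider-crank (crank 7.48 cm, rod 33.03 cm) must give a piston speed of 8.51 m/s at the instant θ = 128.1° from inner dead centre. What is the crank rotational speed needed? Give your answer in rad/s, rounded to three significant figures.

169

For an in-line slider-crank, |v_piston| = rω|sinθ|·[1 + r cosθ/√(L² − r² sin²θ)].
With r = 0.0748 m, L = 0.3303 m, θ = 128.1°: the bracketed kinematic factor |dx/dθ| = 0.050504 m.
ω = v/|dx/dθ| = 8.51/0.050504 = 168.5 rad/s.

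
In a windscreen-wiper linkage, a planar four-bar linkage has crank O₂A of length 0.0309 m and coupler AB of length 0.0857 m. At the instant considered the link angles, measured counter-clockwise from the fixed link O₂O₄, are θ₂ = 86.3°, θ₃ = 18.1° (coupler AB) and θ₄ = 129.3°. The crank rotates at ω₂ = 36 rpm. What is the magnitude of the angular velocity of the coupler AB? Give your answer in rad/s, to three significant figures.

0.994

ω₂ = 3.77 rad/s (from 36 rpm).
Differentiating the loop-closure r₂e^{iθ₂}+r₃e^{iθ₃}=r₁+r₄e^{iθ₄} gives r₂ω₂e^{iθ₂}+r₃ω₃e^{iθ₃}=r₄ω₄e^{iθ₄}.
Eliminating the other unknown: ω₃ = r₂ω₂ sin(θ₄−θ₂) / [r₃ sin(θ₃−θ₄)].
Numerator sine = +0.68200; denominator sine = -0.93232.
Result = 0.0309·3.77·(+0.68200) / (0.0857·(-0.93232)) = -0.99432 rad/s; magnitude 0.99432 rad/s.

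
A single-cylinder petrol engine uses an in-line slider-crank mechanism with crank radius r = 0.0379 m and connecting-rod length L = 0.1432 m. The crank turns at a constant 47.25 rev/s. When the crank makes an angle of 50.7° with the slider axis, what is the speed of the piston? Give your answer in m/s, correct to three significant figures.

ω = 2π·47.2 = 296.9 rad/s
For an in-line slider-crank, x = r cosθ + √(L² − r² sin²θ), so v = −rω sinθ·[1 + r cosθ/√(L² − r² sin²θ)].
With r = 0.0379 m, L = 0.1432 m, θ = 50.7°: √(L² − r² sin²θ) = 0.14016 m.
v = −0.0379·296.9·0.77384·[1 + 0.0379·0.63338/0.14016] = -10.198 m/s.
|v| = 10.198 m/s.

10.2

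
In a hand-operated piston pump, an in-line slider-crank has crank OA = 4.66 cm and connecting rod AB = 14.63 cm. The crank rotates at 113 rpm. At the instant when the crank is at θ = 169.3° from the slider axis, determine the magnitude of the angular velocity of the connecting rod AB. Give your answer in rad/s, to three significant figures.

3.71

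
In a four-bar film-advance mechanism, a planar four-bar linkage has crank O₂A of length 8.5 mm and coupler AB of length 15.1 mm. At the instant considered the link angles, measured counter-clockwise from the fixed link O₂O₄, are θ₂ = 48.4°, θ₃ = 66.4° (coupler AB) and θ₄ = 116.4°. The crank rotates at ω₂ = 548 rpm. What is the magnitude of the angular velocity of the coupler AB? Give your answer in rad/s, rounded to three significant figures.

ω₂ = 57.39 rad/s (from 548 rpm).
Differentiating the loop-closure r₂e^{iθ₂}+r₃e^{iθ₃}=r₁+r₄e^{iθ₄} gives r₂ω₂e^{iθ₂}+r₃ω₃e^{iθ₃}=r₄ω₄e^{iθ₄}.
Eliminating the other unknown: ω₃ = r₂ω₂ sin(θ₄−θ₂) / [r₃ sin(θ₃−θ₄)].
Numerator sine = +0.92718; denominator sine = -0.76604.
Result = 0.0085·57.39·(+0.92718) / (0.0151·(-0.76604)) = -39.099 rad/s; magnitude 39.099 rad/s.

39.1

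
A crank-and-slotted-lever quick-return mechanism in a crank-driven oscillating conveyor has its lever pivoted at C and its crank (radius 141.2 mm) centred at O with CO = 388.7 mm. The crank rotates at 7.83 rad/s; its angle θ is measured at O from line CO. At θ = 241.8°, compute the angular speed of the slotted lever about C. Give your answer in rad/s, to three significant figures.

ω = 7.83 rad/s
Crank pin A relative to C: A = (d + r cosθ, r sinθ); lever angle φ = atan2(r sinθ, d + r cosθ).
Differentiating tanφ: φ̇ = rω(d cosθ + r)/(d² + r² + 2dr cosθ).
d² + r² + 2dr cosθ = |CA|² = 0.119154 m²;  d cosθ + r = -0.04248 m.
|ω_lever| = |0.1412·7.83·-0.04248| / 0.119154 = 0.39417 rad/s.

0.394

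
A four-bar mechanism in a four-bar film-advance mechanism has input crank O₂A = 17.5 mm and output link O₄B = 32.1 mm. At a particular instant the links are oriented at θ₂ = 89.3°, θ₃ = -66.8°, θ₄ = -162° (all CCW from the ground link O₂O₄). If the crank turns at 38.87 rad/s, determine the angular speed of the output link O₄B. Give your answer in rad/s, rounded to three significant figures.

8.62

ω₂ = 38.87 rad/s
Differentiating the loop-closure r₂e^{iθ₂}+r₃e^{iθ₃}=r₁+r₄e^{iθ₄} gives r₂ω₂e^{iθ₂}+r₃ω₃e^{iθ₃}=r₄ω₄e^{iθ₄}.
Eliminating the other unknown: ω₄ = r₂ω₂ sin(θ₂−θ₃) / [r₄ sin(θ₄−θ₃)].
Numerator sine = +0.40514; denominator sine = -0.99588.
Result = 0.0175·38.87·(+0.40514) / (0.0321·(-0.99588)) = -8.6208 rad/s; magnitude 8.6208 rad/s.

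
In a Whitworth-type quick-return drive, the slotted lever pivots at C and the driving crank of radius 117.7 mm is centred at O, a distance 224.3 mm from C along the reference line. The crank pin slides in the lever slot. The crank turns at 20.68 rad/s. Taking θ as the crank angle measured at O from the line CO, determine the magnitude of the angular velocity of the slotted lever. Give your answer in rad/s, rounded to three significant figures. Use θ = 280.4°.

5.22

ω = 20.68 rad/s
Crank pin A relative to C: A = (d + r cosθ, r sinθ); lever angle φ = atan2(r sinθ, d + r cosθ).
Differentiating tanφ: φ̇ = rω(d cosθ + r)/(d² + r² + 2dr cosθ).
d² + r² + 2dr cosθ = |CA|² = 0.0736952 m²;  d cosθ + r = +0.15819 m.
|ω_lever| = |0.1177·20.68·+0.15819| / 0.0736952 = 5.2248 rad/s.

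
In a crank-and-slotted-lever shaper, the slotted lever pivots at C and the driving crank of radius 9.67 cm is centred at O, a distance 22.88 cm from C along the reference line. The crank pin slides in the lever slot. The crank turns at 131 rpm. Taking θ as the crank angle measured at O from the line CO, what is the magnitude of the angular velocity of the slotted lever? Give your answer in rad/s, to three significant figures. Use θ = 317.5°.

3.73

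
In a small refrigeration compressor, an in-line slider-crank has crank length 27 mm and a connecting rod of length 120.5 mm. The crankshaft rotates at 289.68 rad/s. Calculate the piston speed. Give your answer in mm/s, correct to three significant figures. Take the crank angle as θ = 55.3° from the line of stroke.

7260

ω = 289.7 rad/s
For an in-line slider-crank, x = r cosθ + √(L² − r² sin²θ), so v = −rω sinθ·[1 + r cosθ/√(L² − r² sin²θ)].
With r = 0.027 m, L = 0.1205 m, θ = 55.3°: √(L² − r² sin²θ) = 0.11844 m.
v = −0.027·289.7·0.82214·[1 + 0.027·0.56928/0.11844] = -7.2648 m/s.
|v| = 7.2648 m/s = 7264.8 mm/s.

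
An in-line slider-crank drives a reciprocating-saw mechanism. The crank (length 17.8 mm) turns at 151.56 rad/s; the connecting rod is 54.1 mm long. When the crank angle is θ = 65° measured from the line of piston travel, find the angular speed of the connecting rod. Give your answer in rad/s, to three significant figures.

22.1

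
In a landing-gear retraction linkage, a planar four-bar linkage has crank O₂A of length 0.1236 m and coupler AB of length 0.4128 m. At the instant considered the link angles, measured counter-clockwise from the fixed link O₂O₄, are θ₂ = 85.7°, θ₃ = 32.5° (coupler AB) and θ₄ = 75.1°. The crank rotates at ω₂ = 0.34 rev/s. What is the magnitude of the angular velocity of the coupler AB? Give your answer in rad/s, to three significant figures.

ω₂ = 2.136 rad/s (from 0.34 rev/s).
Differentiating the loop-closure r₂e^{iθ₂}+r₃e^{iθ₃}=r₁+r₄e^{iθ₄} gives r₂ω₂e^{iθ₂}+r₃ω₃e^{iθ₃}=r₄ω₄e^{iθ₄}.
Eliminating the other unknown: ω₃ = r₂ω₂ sin(θ₄−θ₂) / [r₃ sin(θ₃−θ₄)].
Numerator sine = -0.18395; denominator sine = -0.67688.
Result = 0.1236·2.136·(-0.18395) / (0.4128·(-0.67688)) = +0.17383 rad/s; magnitude 0.17383 rad/s.

0.174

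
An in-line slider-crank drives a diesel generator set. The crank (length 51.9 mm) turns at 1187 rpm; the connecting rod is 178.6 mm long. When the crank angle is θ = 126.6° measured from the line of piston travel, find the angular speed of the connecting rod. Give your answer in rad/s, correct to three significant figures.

22.1

ω = 124.3 rad/s (converted from 1187 rpm).
The rod makes angle φ with the slider axis where L sinφ = r sinθ; differentiating, L cosφ·φ̇ = r ω cosθ.
L cosφ = √(L² − r² sin²θ) = 0.17367 m.
|ω_rod| = r ω |cosθ| / √(L² − r² sin²θ) = 0.0519·124.3·0.59622/0.17367 = 22.148 rad/s.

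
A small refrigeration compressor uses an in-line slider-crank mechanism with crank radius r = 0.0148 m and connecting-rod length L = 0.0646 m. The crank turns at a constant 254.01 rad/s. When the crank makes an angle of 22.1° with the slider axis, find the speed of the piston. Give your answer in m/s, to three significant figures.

ω = 254 rad/s
For an in-line slider-crank, x = r cosθ + √(L² − r² sin²θ), so v = −rω sinθ·[1 + r cosθ/√(L² − r² sin²θ)].
With r = 0.0148 m, L = 0.0646 m, θ = 22.1°: √(L² − r² sin²θ) = 0.06436 m.
v = −0.0148·254·0.37622·[1 + 0.0148·0.92653/0.06436] = -1.7157 m/s.
|v| = 1.7157 m/s.

1.72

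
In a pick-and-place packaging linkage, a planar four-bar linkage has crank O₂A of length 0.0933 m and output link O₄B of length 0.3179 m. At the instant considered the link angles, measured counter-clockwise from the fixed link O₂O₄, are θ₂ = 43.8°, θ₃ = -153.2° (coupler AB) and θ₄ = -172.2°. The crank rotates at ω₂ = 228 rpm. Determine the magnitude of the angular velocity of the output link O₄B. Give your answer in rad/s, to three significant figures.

6.29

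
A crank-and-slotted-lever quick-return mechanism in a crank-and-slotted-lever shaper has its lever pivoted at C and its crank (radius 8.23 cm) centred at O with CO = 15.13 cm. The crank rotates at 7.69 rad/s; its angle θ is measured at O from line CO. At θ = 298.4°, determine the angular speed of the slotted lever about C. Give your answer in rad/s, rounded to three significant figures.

2.35

ω = 7.69 rad/s
Crank pin A relative to C: A = (d + r cosθ, r sinθ); lever angle φ = atan2(r sinθ, d + r cosθ).
Differentiating tanφ: φ̇ = rω(d cosθ + r)/(d² + r² + 2dr cosθ).
d² + r² + 2dr cosθ = |CA|² = 0.0415099 m²;  d cosθ + r = +0.15426 m.
|ω_lever| = |0.0823·7.69·+0.15426| / 0.0415099 = 2.352 rad/s.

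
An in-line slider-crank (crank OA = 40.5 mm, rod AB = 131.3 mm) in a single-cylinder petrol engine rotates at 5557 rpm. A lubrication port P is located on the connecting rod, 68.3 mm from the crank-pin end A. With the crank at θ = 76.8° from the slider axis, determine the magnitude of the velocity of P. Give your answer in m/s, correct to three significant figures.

ω = 581.9 rad/s.  Crank-pin speed |V_A| = rω = 23.568 m/s, perpendicular to OA.
Rod angle: sinφ = −(r/L) sinθ ⇒ φ = -17.476°; ω_rod = −rω cosθ/√(L²−r²sin²θ) = -42.972 rad/s.
V_P = V_A + ω_rod × AP, with AP = 0.0683 m along the rod.
Components: V_Px = −rω sinθ − a·ω_rod·sinφ = -23.827 m/s;  V_Py = rω cosθ + a·ω_rod·cosφ = +2.5823 m/s.
|V_P| = √(V_Px² + V_Py²) = 23.966 m/s.

24.0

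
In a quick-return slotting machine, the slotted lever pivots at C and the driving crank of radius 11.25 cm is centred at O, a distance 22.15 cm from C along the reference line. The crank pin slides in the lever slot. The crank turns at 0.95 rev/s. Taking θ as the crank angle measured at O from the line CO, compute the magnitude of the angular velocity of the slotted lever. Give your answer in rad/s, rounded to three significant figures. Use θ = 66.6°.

ω = 5.969 rad/s (from 0.95 rev/s).
Crank pin A relative to C: A = (d + r cosθ, r sinθ); lever angle φ = atan2(r sinθ, d + r cosθ).
Differentiating tanφ: φ̇ = rω(d cosθ + r)/(d² + r² + 2dr cosθ).
d² + r² + 2dr cosθ = |CA|² = 0.0815114 m²;  d cosθ + r = +0.20047 m.
|ω_lever| = |0.1125·5.969·+0.20047| / 0.0815114 = 1.6515 rad/s.

1.65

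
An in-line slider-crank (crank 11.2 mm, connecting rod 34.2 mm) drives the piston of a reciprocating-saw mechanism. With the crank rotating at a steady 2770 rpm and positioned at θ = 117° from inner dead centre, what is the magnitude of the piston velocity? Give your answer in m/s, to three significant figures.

2.44

ω = 2π·2770/60 = 290.1 rad/s
For an in-line slider-crank, x = r cosθ + √(L² − r² sin²θ), so v = −rω sinθ·[1 + r cosθ/√(L² − r² sin²θ)].
With r = 0.0112 m, L = 0.0342 m, θ = 117°: √(L² − r² sin²θ) = 0.032712 m.
v = −0.0112·290.1·0.89101·[1 + 0.0112·-0.45399/0.032712] = -2.4448 m/s.
|v| = 2.4448 m/s.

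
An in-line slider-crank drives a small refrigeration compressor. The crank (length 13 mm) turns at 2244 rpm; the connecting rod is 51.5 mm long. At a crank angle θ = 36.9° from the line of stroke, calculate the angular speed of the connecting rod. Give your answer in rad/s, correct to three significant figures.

48.0

ω = 235 rad/s (converted from 2244 rpm).
The rod makes angle φ with the slider axis where L sinφ = r sinθ; differentiating, L cosφ·φ̇ = r ω cosθ.
L cosφ = √(L² − r² sin²θ) = 0.050905 m.
|ω_rod| = r ω |cosθ| / √(L² − r² sin²θ) = 0.013·235·0.79968/0.050905 = 47.99 rad/s.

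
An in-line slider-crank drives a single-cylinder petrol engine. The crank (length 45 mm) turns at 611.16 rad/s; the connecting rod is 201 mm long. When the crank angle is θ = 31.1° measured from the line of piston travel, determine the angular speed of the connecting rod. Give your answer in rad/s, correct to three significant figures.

118

ω = 611.2 rad/s
The rod makes angle φ with the slider axis where L sinφ = r sinθ; differentiating, L cosφ·φ̇ = r ω cosθ.
L cosφ = √(L² − r² sin²θ) = 0.19965 m.
|ω_rod| = r ω |cosθ| / √(L² − r² sin²θ) = 0.045·611.2·0.85627/0.19965 = 117.95 rad/s.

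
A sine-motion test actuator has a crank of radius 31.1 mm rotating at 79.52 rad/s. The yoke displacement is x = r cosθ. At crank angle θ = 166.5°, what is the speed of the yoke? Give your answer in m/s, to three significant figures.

0.577

ω = 79.52 rad/s
x = r cosθ ⇒ ẋ = −rω sinθ.
|v| = rω|sinθ| = 0.0311·79.52·|sin 166.5°| = 0.57733 m/s.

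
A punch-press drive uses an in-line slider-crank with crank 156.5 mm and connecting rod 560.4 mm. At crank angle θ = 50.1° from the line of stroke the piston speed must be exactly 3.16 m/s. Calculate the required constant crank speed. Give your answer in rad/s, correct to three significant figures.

For an in-line slider-crank, |v_piston| = rω|sinθ|·[1 + r cosθ/√(L² − r² sin²θ)].
With r = 0.1565 m, L = 0.5604 m, θ = 50.1°: the bracketed kinematic factor |dx/dθ| = 0.14208 m.
ω = v/|dx/dθ| = 3.16/0.14208 = 22.241 rad/s.

22.2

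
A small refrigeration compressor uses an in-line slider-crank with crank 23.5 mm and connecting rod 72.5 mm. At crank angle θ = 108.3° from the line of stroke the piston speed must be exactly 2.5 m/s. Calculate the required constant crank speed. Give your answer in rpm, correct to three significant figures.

1200

For an in-line slider-crank, |v_piston| = rω|sinθ|·[1 + r cosθ/√(L² − r² sin²θ)].
With r = 0.0235 m, L = 0.0725 m, θ = 108.3°: the bracketed kinematic factor |dx/dθ| = 0.019925 m.
ω = v/|dx/dθ| = 2.5/0.019925 = 125.47 rad/s.
N = 60ω/(2π) = 1198.2 rpm.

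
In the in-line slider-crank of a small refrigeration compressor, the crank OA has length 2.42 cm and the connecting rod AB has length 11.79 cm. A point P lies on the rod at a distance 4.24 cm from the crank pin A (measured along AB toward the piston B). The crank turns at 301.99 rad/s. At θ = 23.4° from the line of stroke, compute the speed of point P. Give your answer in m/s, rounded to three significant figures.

5.30

ω = 302 rad/s.  Crank-pin speed |V_A| = rω = 7.3082 m/s, perpendicular to OA.
Rod angle: sinφ = −(r/L) sinθ ⇒ φ = -4.676°; ω_rod = −rω cosθ/√(L²−r²sin²θ) = -57.078 rad/s.
V_P = V_A + ω_rod × AP, with AP = 0.0424 m along the rod.
Components: V_Px = −rω sinθ − a·ω_rod·sinφ = -3.0997 m/s;  V_Py = rω cosθ + a·ω_rod·cosφ = +4.295 m/s.
|V_P| = √(V_Px² + V_Py²) = 5.2967 m/s.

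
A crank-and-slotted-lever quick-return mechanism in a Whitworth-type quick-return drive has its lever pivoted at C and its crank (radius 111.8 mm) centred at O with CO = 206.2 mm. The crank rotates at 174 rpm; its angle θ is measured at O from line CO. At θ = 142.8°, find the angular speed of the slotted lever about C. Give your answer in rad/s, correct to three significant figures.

5.84

ω = 18.22 rad/s (from 174 rpm).
Crank pin A relative to C: A = (d + r cosθ, r sinθ); lever angle φ = atan2(r sinθ, d + r cosθ).
Differentiating tanφ: φ̇ = rω(d cosθ + r)/(d² + r² + 2dr cosθ).
d² + r² + 2dr cosθ = |CA|² = 0.0182926 m²;  d cosθ + r = -0.052444 m.
|ω_lever| = |0.1118·18.22·-0.052444| / 0.0182926 = 5.8404 rad/s.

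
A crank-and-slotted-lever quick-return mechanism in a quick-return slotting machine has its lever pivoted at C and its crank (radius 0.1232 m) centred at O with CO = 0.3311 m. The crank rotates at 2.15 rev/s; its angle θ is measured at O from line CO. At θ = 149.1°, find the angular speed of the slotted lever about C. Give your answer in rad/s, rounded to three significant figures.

ω = 13.51 rad/s (from 2.15 rev/s).
Crank pin A relative to C: A = (d + r cosθ, r sinθ); lever angle φ = atan2(r sinθ, d + r cosθ).
Differentiating tanφ: φ̇ = rω(d cosθ + r)/(d² + r² + 2dr cosθ).
d² + r² + 2dr cosθ = |CA|² = 0.0548019 m²;  d cosθ + r = -0.16091 m.
|ω_lever| = |0.1232·13.51·-0.16091| / 0.0548019 = 4.8866 rad/s.

4.89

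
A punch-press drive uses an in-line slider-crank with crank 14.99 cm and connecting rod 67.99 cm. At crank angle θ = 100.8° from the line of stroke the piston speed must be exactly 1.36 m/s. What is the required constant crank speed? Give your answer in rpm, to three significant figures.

92.1

For an in-line slider-crank, |v_piston| = rω|sinθ|·[1 + r cosθ/√(L² − r² sin²θ)].
With r = 0.1499 m, L = 0.6799 m, θ = 100.8°: the bracketed kinematic factor |dx/dθ| = 0.14101 m.
ω = v/|dx/dθ| = 1.36/0.14101 = 9.6444 rad/s.
N = 60ω/(2π) = 92.098 rpm.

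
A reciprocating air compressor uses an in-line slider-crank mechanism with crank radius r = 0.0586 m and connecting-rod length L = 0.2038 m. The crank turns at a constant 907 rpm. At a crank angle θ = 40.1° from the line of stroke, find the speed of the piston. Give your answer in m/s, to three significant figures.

4.39

ω = 2π·907/60 = 94.98 rad/s
For an in-line slider-crank, x = r cosθ + √(L² − r² sin²θ), so v = −rω sinθ·[1 + r cosθ/√(L² − r² sin²θ)].
With r = 0.0586 m, L = 0.2038 m, θ = 40.1°: √(L² − r² sin²θ) = 0.20027 m.
v = −0.0586·94.98·0.64412·[1 + 0.0586·0.76492/0.20027] = -4.3875 m/s.
|v| = 4.3875 m/s.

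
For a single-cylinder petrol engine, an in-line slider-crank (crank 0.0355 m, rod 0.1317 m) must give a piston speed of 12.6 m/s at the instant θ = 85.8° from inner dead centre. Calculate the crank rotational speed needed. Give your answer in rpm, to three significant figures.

3330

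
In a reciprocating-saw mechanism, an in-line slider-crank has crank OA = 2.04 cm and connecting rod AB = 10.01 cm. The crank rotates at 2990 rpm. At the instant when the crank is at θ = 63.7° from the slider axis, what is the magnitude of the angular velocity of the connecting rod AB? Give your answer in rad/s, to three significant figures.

28.8

ω = 313.1 rad/s (converted from 2990 rpm).
The rod makes angle φ with the slider axis where L sinφ = r sinθ; differentiating, L cosφ·φ̇ = r ω cosθ.
L cosφ = √(L² − r² sin²θ) = 0.098415 m.
|ω_rod| = r ω |cosθ| / √(L² − r² sin²θ) = 0.0204·313.1·0.44307/0.098415 = 28.757 rad/s.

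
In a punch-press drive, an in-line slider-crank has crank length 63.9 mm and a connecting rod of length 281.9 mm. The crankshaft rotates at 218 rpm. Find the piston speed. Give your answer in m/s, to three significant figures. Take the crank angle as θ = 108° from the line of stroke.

ω = 2π·218/60 = 22.83 rad/s
For an in-line slider-crank, x = r cosθ + √(L² − r² sin²θ), so v = −rω sinθ·[1 + r cosθ/√(L² − r² sin²θ)].
With r = 0.0639 m, L = 0.2819 m, θ = 108°: √(L² − r² sin²θ) = 0.27527 m.
v = −0.0639·22.83·0.95106·[1 + 0.0639·-0.30902/0.27527] = -1.2878 m/s.
|v| = 1.2878 m/s.

1.29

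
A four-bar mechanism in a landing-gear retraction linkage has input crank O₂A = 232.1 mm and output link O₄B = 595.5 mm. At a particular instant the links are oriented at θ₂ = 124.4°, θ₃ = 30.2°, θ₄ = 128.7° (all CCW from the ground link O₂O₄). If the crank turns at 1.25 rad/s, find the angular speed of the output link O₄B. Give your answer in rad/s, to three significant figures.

0.491

ω₂ = 1.25 rad/s
Differentiating the loop-closure r₂e^{iθ₂}+r₃e^{iθ₃}=r₁+r₄e^{iθ₄} gives r₂ω₂e^{iθ₂}+r₃ω₃e^{iθ₃}=r₄ω₄e^{iθ₄}.
Eliminating the other unknown: ω₄ = r₂ω₂ sin(θ₂−θ₃) / [r₄ sin(θ₄−θ₃)].
Numerator sine = +0.99731; denominator sine = +0.98902.
Result = 0.2321·1.25·(+0.99731) / (0.5955·(+0.98902)) = +0.49128 rad/s; magnitude 0.49128 rad/s.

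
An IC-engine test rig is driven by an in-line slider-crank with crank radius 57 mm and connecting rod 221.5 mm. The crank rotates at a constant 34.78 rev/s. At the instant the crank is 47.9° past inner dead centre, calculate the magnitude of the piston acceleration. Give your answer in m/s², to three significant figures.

1760

ω = 2π·34.8 = 218.5 rad/s
x(θ) = r cosθ + √(L² − r² sin²θ); with ω constant, a = ω²·d²x/dθ².
d²x/dθ² = −r cosθ − r²(cos2θ)/√u − r⁴ sin²2θ/(4u^{3/2}),  u = L² − r² sin²θ = 0.0472736 m².
Substituting r = 0.057 m, L = 0.2215 m, θ = 47.9°: d²x/dθ² = -0.036958 m.
a = ω²·d²x/dθ² = (218.5)²·(-0.036958) = -1764.9 m/s²;  |a| = 1764.9 m/s².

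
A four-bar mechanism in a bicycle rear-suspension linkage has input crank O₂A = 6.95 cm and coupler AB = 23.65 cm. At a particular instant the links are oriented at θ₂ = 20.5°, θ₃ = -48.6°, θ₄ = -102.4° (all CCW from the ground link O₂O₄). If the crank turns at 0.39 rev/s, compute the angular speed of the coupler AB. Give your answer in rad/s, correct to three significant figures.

ω₂ = 2.45 rad/s (from 0.39 rev/s).
Differentiating the loop-closure r₂e^{iθ₂}+r₃e^{iθ₃}=r₁+r₄e^{iθ₄} gives r₂ω₂e^{iθ₂}+r₃ω₃e^{iθ₃}=r₄ω₄e^{iθ₄}.
Eliminating the other unknown: ω₃ = r₂ω₂ sin(θ₄−θ₂) / [r₃ sin(θ₃−θ₄)].
Numerator sine = -0.83962; denominator sine = +0.80696.
Result = 0.0695·2.45·(-0.83962) / (0.2365·(+0.80696)) = -0.74925 rad/s; magnitude 0.74925 rad/s.

0.749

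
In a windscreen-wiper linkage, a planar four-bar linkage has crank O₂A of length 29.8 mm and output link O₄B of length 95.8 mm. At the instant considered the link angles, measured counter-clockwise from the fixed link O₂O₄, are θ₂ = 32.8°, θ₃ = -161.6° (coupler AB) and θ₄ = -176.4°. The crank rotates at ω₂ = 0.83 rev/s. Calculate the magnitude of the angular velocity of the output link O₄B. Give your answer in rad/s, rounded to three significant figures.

1.58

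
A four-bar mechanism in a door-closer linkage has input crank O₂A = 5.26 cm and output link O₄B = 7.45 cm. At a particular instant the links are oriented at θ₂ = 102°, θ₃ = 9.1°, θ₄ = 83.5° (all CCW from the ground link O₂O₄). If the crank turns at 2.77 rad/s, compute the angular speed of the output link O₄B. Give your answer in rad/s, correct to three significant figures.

2.03

ω₂ = 2.77 rad/s
Differentiating the loop-closure r₂e^{iθ₂}+r₃e^{iθ₃}=r₁+r₄e^{iθ₄} gives r₂ω₂e^{iθ₂}+r₃ω₃e^{iθ₃}=r₄ω₄e^{iθ₄}.
Eliminating the other unknown: ω₄ = r₂ω₂ sin(θ₂−θ₃) / [r₄ sin(θ₄−θ₃)].
Numerator sine = +0.99872; denominator sine = +0.96316.
Result = 0.0526·2.77·(+0.99872) / (0.0745·(+0.96316)) = +2.0279 rad/s; magnitude 2.0279 rad/s.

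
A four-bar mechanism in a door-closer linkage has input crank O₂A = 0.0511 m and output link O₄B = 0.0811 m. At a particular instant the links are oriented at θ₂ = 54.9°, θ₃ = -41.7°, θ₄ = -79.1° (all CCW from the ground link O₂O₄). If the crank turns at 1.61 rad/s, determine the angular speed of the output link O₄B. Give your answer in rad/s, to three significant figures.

ω₂ = 1.61 rad/s
Differentiating the loop-closure r₂e^{iθ₂}+r₃e^{iθ₃}=r₁+r₄e^{iθ₄} gives r₂ω₂e^{iθ₂}+r₃ω₃e^{iθ₃}=r₄ω₄e^{iθ₄}.
Eliminating the other unknown: ω₄ = r₂ω₂ sin(θ₂−θ₃) / [r₄ sin(θ₄−θ₃)].
Numerator sine = +0.99337; denominator sine = -0.60738.
Result = 0.0511·1.61·(+0.99337) / (0.0811·(-0.60738)) = -1.6591 rad/s; magnitude 1.6591 rad/s.

1.66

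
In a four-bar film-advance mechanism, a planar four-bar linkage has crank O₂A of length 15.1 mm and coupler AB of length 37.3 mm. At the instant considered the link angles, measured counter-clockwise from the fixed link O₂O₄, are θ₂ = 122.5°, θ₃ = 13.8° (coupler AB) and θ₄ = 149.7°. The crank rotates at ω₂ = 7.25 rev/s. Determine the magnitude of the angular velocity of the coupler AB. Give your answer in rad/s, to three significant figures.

12.1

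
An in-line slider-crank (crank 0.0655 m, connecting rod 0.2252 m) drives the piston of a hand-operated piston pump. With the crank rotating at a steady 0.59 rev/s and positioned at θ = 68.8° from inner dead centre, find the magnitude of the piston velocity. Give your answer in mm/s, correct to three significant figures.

251

ω = 2π·0.59 = 3.707 rad/s
For an in-line slider-crank, x = r cosθ + √(L² − r² sin²θ), so v = −rω sinθ·[1 + r cosθ/√(L² − r² sin²θ)].
With r = 0.0655 m, L = 0.2252 m, θ = 68.8°: √(L² − r² sin²θ) = 0.21676 m.
v = −0.0655·3.707·0.93232·[1 + 0.0655·0.36162/0.21676] = -0.25112 m/s.
|v| = 0.25112 m/s = 251.12 mm/s.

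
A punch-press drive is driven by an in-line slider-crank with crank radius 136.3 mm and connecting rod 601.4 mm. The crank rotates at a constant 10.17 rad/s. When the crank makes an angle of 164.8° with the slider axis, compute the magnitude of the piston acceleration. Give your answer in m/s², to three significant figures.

ω = 10.17 rad/s
x(θ) = r cosθ + √(L² − r² sin²θ); with ω constant, a = ω²·d²x/dθ².
d²x/dθ² = −r cosθ − r²(cos2θ)/√u − r⁴ sin²2θ/(4u^{3/2}),  u = L² − r² sin²θ = 0.360405 m².
Substituting r = 0.1363 m, L = 0.6014 m, θ = 164.8°: d²x/dθ² = +0.10474 m.
a = ω²·d²x/dθ² = (10.17)²·(+0.10474) = +10.833 m/s²;  |a| = 10.833 m/s².

10.8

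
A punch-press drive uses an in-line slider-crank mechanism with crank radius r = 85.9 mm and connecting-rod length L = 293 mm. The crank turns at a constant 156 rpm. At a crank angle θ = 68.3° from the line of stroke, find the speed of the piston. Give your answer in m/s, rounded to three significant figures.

ω = 2π·156/60 = 16.34 rad/s
For an in-line slider-crank, x = r cosθ + √(L² − r² sin²θ), so v = −rω sinθ·[1 + r cosθ/√(L² − r² sin²θ)].
With r = 0.0859 m, L = 0.293 m, θ = 68.3°: √(L² − r² sin²θ) = 0.28192 m.
v = −0.0859·16.34·0.92913·[1 + 0.0859·0.36975/0.28192] = -1.4507 m/s.
|v| = 1.4507 m/s.

1.45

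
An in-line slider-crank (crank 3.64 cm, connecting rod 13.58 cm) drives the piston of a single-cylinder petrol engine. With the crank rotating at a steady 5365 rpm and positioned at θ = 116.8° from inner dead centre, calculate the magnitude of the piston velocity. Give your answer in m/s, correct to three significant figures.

16.0

ω = 2π·5365/60 = 561.8 rad/s
For an in-line slider-crank, x = r cosθ + √(L² − r² sin²θ), so v = −rω sinθ·[1 + r cosθ/√(L² − r² sin²θ)].
With r = 0.0364 m, L = 0.1358 m, θ = 116.8°: √(L² − r² sin²θ) = 0.13186 m.
v = −0.0364·561.8·0.89259·[1 + 0.0364·-0.45088/0.13186] = -15.982 m/s.
|v| = 15.982 m/s.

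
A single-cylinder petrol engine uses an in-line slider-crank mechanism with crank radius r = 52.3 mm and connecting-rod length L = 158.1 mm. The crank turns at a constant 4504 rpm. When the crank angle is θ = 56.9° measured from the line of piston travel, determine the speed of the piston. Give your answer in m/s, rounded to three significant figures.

24.5

ω = 2π·4504/60 = 471.7 rad/s
For an in-line slider-crank, x = r cosθ + √(L² − r² sin²θ), so v = −rω sinθ·[1 + r cosθ/√(L² − r² sin²θ)].
With r = 0.0523 m, L = 0.1581 m, θ = 56.9°: √(L² − r² sin²θ) = 0.15191 m.
v = −0.0523·471.7·0.83772·[1 + 0.0523·0.54610/0.15191] = -24.55 m/s.
|v| = 24.55 m/s.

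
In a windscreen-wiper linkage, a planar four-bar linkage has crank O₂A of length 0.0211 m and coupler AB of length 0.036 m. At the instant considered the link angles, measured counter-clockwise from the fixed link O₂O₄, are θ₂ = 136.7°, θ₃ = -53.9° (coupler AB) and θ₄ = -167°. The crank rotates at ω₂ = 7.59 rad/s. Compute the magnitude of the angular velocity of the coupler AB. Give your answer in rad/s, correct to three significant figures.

ω₂ = 7.59 rad/s
Differentiating the loop-closure r₂e^{iθ₂}+r₃e^{iθ₃}=r₁+r₄e^{iθ₄} gives r₂ω₂e^{iθ₂}+r₃ω₃e^{iθ₃}=r₄ω₄e^{iθ₄}.
Eliminating the other unknown: ω₃ = r₂ω₂ sin(θ₄−θ₂) / [r₃ sin(θ₃−θ₄)].
Numerator sine = +0.83195; denominator sine = +0.91982.
Result = 0.0211·7.59·(+0.83195) / (0.036·(+0.91982)) = +4.0236 rad/s; magnitude 4.0236 rad/s.

4.02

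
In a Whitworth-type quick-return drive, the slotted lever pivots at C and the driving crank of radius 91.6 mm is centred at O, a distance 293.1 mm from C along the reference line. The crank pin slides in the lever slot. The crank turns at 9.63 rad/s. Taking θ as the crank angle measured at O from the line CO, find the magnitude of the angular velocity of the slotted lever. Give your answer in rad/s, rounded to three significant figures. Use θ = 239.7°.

ω = 9.63 rad/s
Crank pin A relative to C: A = (d + r cosθ, r sinθ); lever angle φ = atan2(r sinθ, d + r cosθ).
Differentiating tanφ: φ̇ = rω(d cosθ + r)/(d² + r² + 2dr cosθ).
d² + r² + 2dr cosθ = |CA|² = 0.0672071 m²;  d cosθ + r = -0.056277 m.
|ω_lever| = |0.0916·9.63·-0.056277| / 0.0672071 = 0.73865 rad/s.

0.739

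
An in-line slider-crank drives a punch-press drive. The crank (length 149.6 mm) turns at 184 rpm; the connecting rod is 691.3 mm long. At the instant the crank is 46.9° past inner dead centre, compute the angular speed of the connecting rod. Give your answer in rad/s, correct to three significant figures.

2.89

ω = 19.27 rad/s (converted from 184 rpm).
The rod makes angle φ with the slider axis where L sinφ = r sinθ; differentiating, L cosφ·φ̇ = r ω cosθ.
L cosφ = √(L² − r² sin²θ) = 0.68262 m.
|ω_rod| = r ω |cosθ| / √(L² − r² sin²θ) = 0.1496·19.27·0.68327/0.68262 = 2.8853 rad/s.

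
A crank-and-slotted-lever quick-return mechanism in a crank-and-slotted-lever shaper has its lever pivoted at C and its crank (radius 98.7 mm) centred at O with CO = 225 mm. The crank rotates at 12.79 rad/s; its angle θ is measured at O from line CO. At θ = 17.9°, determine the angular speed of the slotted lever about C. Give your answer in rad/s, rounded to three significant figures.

3.85

ω = 12.79 rad/s
Crank pin A relative to C: A = (d + r cosθ, r sinθ); lever angle φ = atan2(r sinθ, d + r cosθ).
Differentiating tanφ: φ̇ = rω(d cosθ + r)/(d² + r² + 2dr cosθ).
d² + r² + 2dr cosθ = |CA|² = 0.102632 m²;  d cosθ + r = +0.31281 m.
|ω_lever| = |0.0987·12.79·+0.31281| / 0.102632 = 3.8476 rad/s.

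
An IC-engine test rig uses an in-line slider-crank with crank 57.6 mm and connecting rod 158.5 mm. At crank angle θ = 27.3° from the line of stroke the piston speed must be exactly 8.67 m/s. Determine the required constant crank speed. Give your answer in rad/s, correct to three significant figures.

247

For an in-line slider-crank, |v_piston| = rω|sinθ|·[1 + r cosθ/√(L² − r² sin²θ)].
With r = 0.0576 m, L = 0.1585 m, θ = 27.3°: the bracketed kinematic factor |dx/dθ| = 0.03507 m.
ω = v/|dx/dθ| = 8.67/0.03507 = 247.22 rad/s.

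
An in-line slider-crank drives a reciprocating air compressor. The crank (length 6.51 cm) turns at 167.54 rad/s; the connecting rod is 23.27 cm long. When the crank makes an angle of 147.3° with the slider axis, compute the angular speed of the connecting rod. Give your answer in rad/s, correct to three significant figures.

39.9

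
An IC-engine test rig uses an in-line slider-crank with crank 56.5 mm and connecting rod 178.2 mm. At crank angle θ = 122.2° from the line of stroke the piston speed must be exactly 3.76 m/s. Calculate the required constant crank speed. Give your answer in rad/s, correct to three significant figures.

For an in-line slider-crank, |v_piston| = rω|sinθ|·[1 + r cosθ/√(L² − r² sin²θ)].
With r = 0.0565 m, L = 0.1782 m, θ = 122.2°: the bracketed kinematic factor |dx/dθ| = 0.039425 m.
ω = v/|dx/dθ| = 3.76/0.039425 = 95.371 rad/s.

95.4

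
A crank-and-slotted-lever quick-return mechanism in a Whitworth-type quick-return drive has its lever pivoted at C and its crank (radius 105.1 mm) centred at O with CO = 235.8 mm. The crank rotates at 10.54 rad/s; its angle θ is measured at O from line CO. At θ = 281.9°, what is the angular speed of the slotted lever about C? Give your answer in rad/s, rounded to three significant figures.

2.22

ω = 10.54 rad/s
Crank pin A relative to C: A = (d + r cosθ, r sinθ); lever angle φ = atan2(r sinθ, d + r cosθ).
Differentiating tanφ: φ̇ = rω(d cosθ + r)/(d² + r² + 2dr cosθ).
d² + r² + 2dr cosθ = |CA|² = 0.0768682 m²;  d cosθ + r = +0.15372 m.
|ω_lever| = |0.1051·10.54·+0.15372| / 0.0768682 = 2.2153 rad/s.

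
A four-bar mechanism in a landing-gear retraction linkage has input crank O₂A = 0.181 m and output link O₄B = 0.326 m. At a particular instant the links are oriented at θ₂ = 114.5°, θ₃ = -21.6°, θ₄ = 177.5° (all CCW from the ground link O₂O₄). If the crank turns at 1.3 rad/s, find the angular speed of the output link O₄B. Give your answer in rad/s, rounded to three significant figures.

1.53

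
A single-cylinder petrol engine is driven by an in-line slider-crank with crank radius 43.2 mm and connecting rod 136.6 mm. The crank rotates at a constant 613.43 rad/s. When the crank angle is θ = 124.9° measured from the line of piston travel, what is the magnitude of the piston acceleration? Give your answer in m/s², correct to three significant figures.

ω = 613.4 rad/s
x(θ) = r cosθ + √(L² − r² sin²θ); with ω constant, a = ω²·d²x/dθ².
d²x/dθ² = −r cosθ − r²(cos2θ)/√u − r⁴ sin²2θ/(4u^{3/2}),  u = L² − r² sin²θ = 0.0174042 m².
Substituting r = 0.0432 m, L = 0.1366 m, θ = 124.9°: d²x/dθ² = +0.029267 m.
a = ω²·d²x/dθ² = (613.4)²·(+0.029267) = +11013 m/s²;  |a| = 11013 m/s².

11000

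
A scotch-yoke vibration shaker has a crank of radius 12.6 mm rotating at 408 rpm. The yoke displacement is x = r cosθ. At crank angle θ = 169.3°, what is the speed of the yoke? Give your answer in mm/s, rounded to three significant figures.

ω = 42.73 rad/s (from 408 rpm).
x = r cosθ ⇒ ẋ = −rω sinθ.
|v| = rω|sinθ| = 0.0126·42.73·|sin 169.3°| = 0.099952 m/s = 99.952 mm/s.

100.0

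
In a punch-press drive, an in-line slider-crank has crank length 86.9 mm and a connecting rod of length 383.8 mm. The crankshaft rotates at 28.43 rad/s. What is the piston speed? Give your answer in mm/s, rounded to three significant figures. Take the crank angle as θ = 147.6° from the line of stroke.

1070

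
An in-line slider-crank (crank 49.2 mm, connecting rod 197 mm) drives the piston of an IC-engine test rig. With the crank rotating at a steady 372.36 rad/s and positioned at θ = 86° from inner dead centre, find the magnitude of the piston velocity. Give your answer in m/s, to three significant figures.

ω = 372.4 rad/s
For an in-line slider-crank, x = r cosθ + √(L² − r² sin²θ), so v = −rω sinθ·[1 + r cosθ/√(L² − r² sin²θ)].
With r = 0.0492 m, L = 0.197 m, θ = 86°: √(L² − r² sin²θ) = 0.19079 m.
v = −0.0492·372.4·0.99756·[1 + 0.0492·0.06976/0.19079] = -18.604 m/s.
|v| = 18.604 m/s.

18.6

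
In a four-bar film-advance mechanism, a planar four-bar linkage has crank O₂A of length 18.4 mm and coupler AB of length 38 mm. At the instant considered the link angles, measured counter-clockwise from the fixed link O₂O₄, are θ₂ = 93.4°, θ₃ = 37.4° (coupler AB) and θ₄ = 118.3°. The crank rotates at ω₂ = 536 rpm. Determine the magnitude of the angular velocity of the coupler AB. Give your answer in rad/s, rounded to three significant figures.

ω₂ = 56.13 rad/s (from 536 rpm).
Differentiating the loop-closure r₂e^{iθ₂}+r₃e^{iθ₃}=r₁+r₄e^{iθ₄} gives r₂ω₂e^{iθ₂}+r₃ω₃e^{iθ₃}=r₄ω₄e^{iθ₄}.
Eliminating the other unknown: ω₃ = r₂ω₂ sin(θ₄−θ₂) / [r₃ sin(θ₃−θ₄)].
Numerator sine = +0.42104; denominator sine = -0.98741.
Result = 0.0184·56.13·(+0.42104) / (0.038·(-0.98741)) = -11.589 rad/s; magnitude 11.589 rad/s.

11.6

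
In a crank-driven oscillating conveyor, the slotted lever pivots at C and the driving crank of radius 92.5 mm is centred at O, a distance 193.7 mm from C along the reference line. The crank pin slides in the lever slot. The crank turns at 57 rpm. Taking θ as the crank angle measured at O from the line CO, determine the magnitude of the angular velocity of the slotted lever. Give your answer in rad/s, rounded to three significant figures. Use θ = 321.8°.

1.82

ω = 5.969 rad/s (from 57 rpm).
Crank pin A relative to C: A = (d + r cosθ, r sinθ); lever angle φ = atan2(r sinθ, d + r cosθ).
Differentiating tanφ: φ̇ = rω(d cosθ + r)/(d² + r² + 2dr cosθ).
d² + r² + 2dr cosθ = |CA|² = 0.0742367 m²;  d cosθ + r = +0.24472 m.
|ω_lever| = |0.0925·5.969·+0.24472| / 0.0742367 = 1.8201 rad/s.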